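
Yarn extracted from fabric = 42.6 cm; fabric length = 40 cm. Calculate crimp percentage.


Formula: Crimp% = ((L_yarn - L_fabric) / L_fabric) * 100
Step 1: Extension = 42.6 - 40 = 2.6 cm
Step 2: Crimp% = (2.6 / 40) * 100
Step 3: Crimp% = 0.065 * 100 = 6.5%

6.5%


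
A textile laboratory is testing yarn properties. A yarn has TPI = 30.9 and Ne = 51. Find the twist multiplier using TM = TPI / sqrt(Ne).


Formula: TM = TPI / sqrt(Ne)
Step 1: sqrt(Ne) = sqrt(51) = 7.1414
Step 2: TM = 30.9 / 7.1414 = 4.33

4.33 TM


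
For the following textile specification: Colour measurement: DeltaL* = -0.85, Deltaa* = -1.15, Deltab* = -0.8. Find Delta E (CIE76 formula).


Formula: Delta E = sqrt(dL*^2 + da*^2 + db*^2)
Step 1: dL*^2 = (-0.85)^2 = 0.7225
Step 2: da*^2 = (-1.15)^2 = 1.3225
Step 3: db*^2 = (-0.8)^2 = 0.64
Step 4: Sum = 0.7225 + 1.3225 + 0.64 = 2.685
Step 5: Delta E = sqrt(2.685) = 1.64

1.64 Delta E


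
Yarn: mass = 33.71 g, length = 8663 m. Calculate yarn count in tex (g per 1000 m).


Formula: Tex = (mass_g / length_m) * 1000
Substituting: Tex = (33.71 / 8663) * 1000
Intermediate: 33.71 / 8663 = 0.00389126 g/m
Tex = 0.00389126 * 1000 = 3.89 tex

3.89 tex


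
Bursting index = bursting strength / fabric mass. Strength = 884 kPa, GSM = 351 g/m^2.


Formula: Bursting Index = Bursting Strength / Fabric GSM
BI = 884 kPa / 351 g/m^2
BI = 2.519 kPa/(g/m^2)

2.519 kPa/(g/m^2)


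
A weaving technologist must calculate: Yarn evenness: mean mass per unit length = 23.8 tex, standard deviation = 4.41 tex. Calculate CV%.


Formula: CV% = (standard deviation / mean) * 100
Step 1: Ratio = 4.41 / 23.8 = 0.185294
Step 2: CV% = 0.185294 * 100 = 18.5294% ≈ 18.5%

18.5%


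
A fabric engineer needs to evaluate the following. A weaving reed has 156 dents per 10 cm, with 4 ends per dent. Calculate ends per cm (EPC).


Formula: EPC = (dents per 10 cm * ends per dent) / 10
Step 1: Total ends per 10 cm = 156 * 4 = 624
Step 2: EPC = 624 / 10 = 62.4 ends/cm

62.4 ends/cm


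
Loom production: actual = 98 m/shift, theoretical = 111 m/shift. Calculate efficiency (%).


Formula: Efficiency% = (Actual output / Theoretical output) * 100
Efficiency% = (98 / 111) * 100
Efficiency% = 0.882883 * 100 = 88.2883% ≈ 88.3%

88.3%


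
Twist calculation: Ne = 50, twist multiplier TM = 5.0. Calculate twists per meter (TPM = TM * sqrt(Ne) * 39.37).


Formula: TPM = TM * sqrt(Ne) * 39.37
Step 1: sqrt(Ne) = sqrt(50) = 7.0711
Step 2: TM * sqrt(Ne) = 5.0 * 7.0711 = 35.3555
Step 3: TPM = 35.3555 * 39.37 = 1392 twists/m

1392 twists/m


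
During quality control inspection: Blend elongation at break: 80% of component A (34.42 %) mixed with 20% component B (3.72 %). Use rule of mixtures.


Formula: Blend property = (fraction_A * property_A) + (fraction_B * property_B)
Step 1: Contribution A = 80/100 * 34.42 % = 27.536 %
Step 2: Contribution B = 20/100 * 3.72 % = 0.744 %
Step 3: Blend elongation at break = 27.536 + 0.744 = 28.28 %

28.28 %


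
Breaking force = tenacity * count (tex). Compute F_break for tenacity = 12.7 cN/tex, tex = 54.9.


Formula: Breaking force = Tenacity * Linear density
F = 12.7 cN/tex * 54.9 tex
F = 697.23 cN

697.23 cN


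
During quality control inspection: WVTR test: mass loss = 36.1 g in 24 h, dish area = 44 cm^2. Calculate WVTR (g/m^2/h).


Formula: WVTR = mass_loss / (area * time)
Step 1: Convert area: 44 cm^2 = 0.0044 m^2
Step 2: WVTR = 36.1 g / (0.0044 m^2 * 24 h)
Step 3: WVTR = 36.1 / 0.1056 = 341.9 g/m^2/h

341.9 g/m^2/h


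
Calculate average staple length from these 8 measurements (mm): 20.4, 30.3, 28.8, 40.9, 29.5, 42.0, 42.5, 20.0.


Formula: Mean = sum of lengths / count
Sum = 20.4 + 30.3 + 28.8 + 40.9 + 29.5 + 42.0 + 42.5 + 20.0
Sum = 254.4 mm
Mean = 254.4 / 8 = 31.80 mm

31.80 mm


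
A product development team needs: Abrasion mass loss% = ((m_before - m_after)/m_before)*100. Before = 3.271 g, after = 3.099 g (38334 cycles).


Formula: Mass loss% = ((m_before - m_after) / m_before) * 100
Step 1: Mass loss = 3.271 - 3.099 = 0.172 g
Step 2: Ratio = 0.172 / 3.271 = 0.0525833
Step 3: Mass loss% = 0.0525833 * 100 = 5.25833% ≈ 5.26%

5.26%


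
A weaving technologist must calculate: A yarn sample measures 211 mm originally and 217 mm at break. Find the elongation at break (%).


Formula: Elongation (%) = ((L_break - L0) / L0) * 100
Step 1: Extension = 217 - 211 = 6 mm
Step 2: Elongation = (6 / 211) * 100
Step 3: Elongation = 0.028436 * 100 = 2.8436% ≈ 2.8%

2.8%


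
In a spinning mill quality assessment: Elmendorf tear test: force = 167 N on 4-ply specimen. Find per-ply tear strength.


Formula: Per-ply strength = Total force / Number of plies
Per-ply = 167 N / 4
Per-ply = 41.75 N

41.75 N


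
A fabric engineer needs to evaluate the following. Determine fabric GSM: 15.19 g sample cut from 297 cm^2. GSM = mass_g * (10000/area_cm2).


Formula: GSM = mass_g / area_m2
Step 1: Convert area: 297 cm^2 = 297 / 10000 = 0.0297 m^2
Step 2: GSM = 15.19 g / 0.0297 m^2 = 511.4 g/m^2

511.4 g/m^2


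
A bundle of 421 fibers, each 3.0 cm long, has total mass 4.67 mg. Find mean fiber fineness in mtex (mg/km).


Formula: fineness (mtex) = mass (mg) / total length (km) = (mass_mg / total_length_m) * 1000
Step 1: Convert fiber length: 3.0 cm = 0.03 m
Step 2: Total fiber length = 421 * 0.03 = 12.63 m
Step 3: Linear density = 4.67 mg / 12.63 m = 0.3698 mg/m
Step 4: fineness = 0.3698 * 1000 = 369.8 mtex

369.8 mtex


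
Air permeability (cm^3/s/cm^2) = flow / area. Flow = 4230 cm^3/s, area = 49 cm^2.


Formula: Air Permeability = Airflow / Test Area
AP = 4230 cm^3/s / 49 cm^2
AP = 86.3 cm^3/s/cm^2

86.3 cm^3/s/cm^2


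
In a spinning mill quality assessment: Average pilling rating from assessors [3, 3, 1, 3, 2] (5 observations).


Formula: Mean = sum / count
Sum = 3 + 3 + 1 + 3 + 2 = 12
Mean = 12 / 5 = 2.4

2.4


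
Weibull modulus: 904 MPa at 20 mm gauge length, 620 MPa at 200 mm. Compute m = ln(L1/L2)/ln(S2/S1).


Formula: m = ln(L1/L2) / ln(S2/S1)
Step 1: ln(L1/L2) = ln(20/200) = -2.30259
Step 2: S2/S1 = 620/904 = 0.68584
Step 3: ln(S2/S1) = ln(0.68584) = -0.37711
Step 4: m = -2.30259 / -0.37711 = 6.11

6.11 (Weibull m)


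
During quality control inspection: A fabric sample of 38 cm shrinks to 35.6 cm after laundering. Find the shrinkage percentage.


Formula: Shrinkage% = ((L_before - L_after) / L_before) * 100
Step 1: Shrinkage = 38 - 35.6 = 2.4 cm
Step 2: Shrinkage% = (2.4 / 38) * 100
Step 3: Shrinkage% = 0.063158 * 100 = 6.3158% ≈ 6.3%

6.3%


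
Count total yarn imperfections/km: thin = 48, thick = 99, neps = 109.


Formula: Total = thin places + thick places + neps
Total = 48 + 99 + 109
Total = 256 imperfections/km

256 imperfections/km


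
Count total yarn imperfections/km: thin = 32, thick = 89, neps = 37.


Formula: Total = thin places + thick places + neps
Total = 32 + 89 + 37
Total = 158 imperfections/km

158 imperfections/km


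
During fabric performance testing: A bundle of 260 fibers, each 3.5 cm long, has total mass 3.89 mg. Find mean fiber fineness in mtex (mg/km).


Formula: fineness (mtex) = mass (mg) / total length (km) = (mass_mg / total_length_m) * 1000
Step 1: Convert fiber length: 3.5 cm = 0.035 m
Step 2: Total fiber length = 260 * 0.035 = 9.1 m
Step 3: Linear density = 3.89 mg / 9.1 m = 0.4275 mg/m
Step 4: fineness = 0.4275 * 1000 = 427.5 mtex

427.5 mtex


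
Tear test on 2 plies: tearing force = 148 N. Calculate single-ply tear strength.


Formula: Per-ply strength = Total force / Number of plies
Per-ply = 148 N / 2
Per-ply = 74 N

74 N


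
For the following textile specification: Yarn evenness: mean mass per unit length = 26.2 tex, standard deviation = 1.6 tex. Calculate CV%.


Formula: CV% = (standard deviation / mean) * 100
Step 1: Ratio = 1.6 / 26.2 = 0.061069
Step 2: CV% = 0.061069 * 100 = 6.1069% ≈ 6.1%

6.1%


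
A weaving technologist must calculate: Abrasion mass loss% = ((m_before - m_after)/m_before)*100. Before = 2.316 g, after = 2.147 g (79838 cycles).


Formula: Mass loss% = ((m_before - m_after) / m_before) * 100
Step 1: Mass loss = 2.316 - 2.147 = 0.169 g
Step 2: Ratio = 0.169 / 2.316 = 0.0729706
Step 3: Mass loss% = 0.0729706 * 100 = 7.29706% ≈ 7.30%

7.30%


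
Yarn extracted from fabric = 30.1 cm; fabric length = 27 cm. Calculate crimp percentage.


Formula: Crimp% = ((L_yarn - L_fabric) / L_fabric) * 100
Step 1: Extension = 30.1 - 27 = 3.1 cm
Step 2: Crimp% = (3.1 / 27) * 100
Step 3: Crimp% = 0.114815 * 100 = 11.4815% ≈ 11.5%

11.5%


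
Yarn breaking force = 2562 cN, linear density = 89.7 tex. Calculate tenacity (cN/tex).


Formula: Tenacity = Breaking force / Linear density
Tenacity = 2562 cN / 89.7 tex
Tenacity = 28.56 cN/tex

28.56 cN/tex


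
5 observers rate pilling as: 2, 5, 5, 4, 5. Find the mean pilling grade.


Formula: Mean = sum / count
Sum = 2 + 5 + 5 + 4 + 5 = 21
Mean = 21 / 5 = 4.2

4.2


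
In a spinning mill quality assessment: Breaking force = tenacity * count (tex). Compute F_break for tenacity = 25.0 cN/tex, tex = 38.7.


Formula: Breaking force = Tenacity * Linear density
F = 25.0 cN/tex * 38.7 tex
F = 967.50 cN

967.50 cN


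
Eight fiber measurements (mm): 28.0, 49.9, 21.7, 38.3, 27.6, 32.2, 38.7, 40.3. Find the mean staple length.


Formula: Mean = sum of lengths / count
Sum = 28.0 + 49.9 + 21.7 + 38.3 + 27.6 + 32.2 + 38.7 + 40.3
Sum = 276.7 mm
Mean = 276.7 / 8 = 34.59 mm

34.59 mm


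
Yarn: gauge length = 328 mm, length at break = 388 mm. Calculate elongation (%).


Formula: Elongation (%) = ((L_break - L0) / L0) * 100
Step 1: Extension = 388 - 328 = 60 mm
Step 2: Elongation = (60 / 328) * 100
Step 3: Elongation = 0.182927 * 100 = 18.2927% ≈ 18.3%

18.3%


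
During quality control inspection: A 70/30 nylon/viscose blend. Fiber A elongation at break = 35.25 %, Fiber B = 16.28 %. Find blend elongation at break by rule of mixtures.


Formula: Blend property = (fraction_A * property_A) + (fraction_B * property_B)
Step 1: Contribution A = 70/100 * 35.25 % = 24.675 %
Step 2: Contribution B = 30/100 * 16.28 % = 4.884 %
Step 3: Blend elongation at break = 24.675 + 4.884 = 29.559 %

29.559 %


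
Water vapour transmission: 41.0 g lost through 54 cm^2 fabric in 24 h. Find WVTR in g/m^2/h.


Formula: WVTR = mass_loss / (area * time)
Step 1: Convert area: 54 cm^2 = 0.0054 m^2
Step 2: WVTR = 41.0 g / (0.0054 m^2 * 24 h)
Step 3: WVTR = 41.0 / 0.1296 = 316.4 g/m^2/h

316.4 g/m^2/h


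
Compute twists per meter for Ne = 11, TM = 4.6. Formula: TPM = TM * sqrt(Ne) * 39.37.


Formula: TPM = TM * sqrt(Ne) * 39.37
Step 1: sqrt(Ne) = sqrt(11) = 3.3166
Step 2: TM * sqrt(Ne) = 4.6 * 3.3166 = 15.2564
Step 3: TPM = 15.2564 * 39.37 = 601 twists/m

601 twists/m


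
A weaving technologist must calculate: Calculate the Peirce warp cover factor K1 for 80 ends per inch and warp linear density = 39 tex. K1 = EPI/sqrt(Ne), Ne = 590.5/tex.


Formula: K1 = EPI / sqrt(Ne), with Ne = 590.5 / tex_warp
Step 1: Ne = 590.5 / 39 = 15.141
Step 2: sqrt(Ne) = sqrt(15.141) = 3.8911
Step 3: K1 = 80 / 3.8911 = 20.6

20.6


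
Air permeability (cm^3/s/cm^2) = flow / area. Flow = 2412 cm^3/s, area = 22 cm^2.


Formula: Air Permeability = Airflow / Test Area
AP = 2412 cm^3/s / 22 cm^2
AP = 109.6 cm^3/s/cm^2

109.6 cm^3/s/cm^2


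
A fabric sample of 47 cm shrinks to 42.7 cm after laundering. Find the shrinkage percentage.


Formula: Shrinkage% = ((L_before - L_after) / L_before) * 100
Step 1: Shrinkage = 47 - 42.7 = 4.3 cm
Step 2: Shrinkage% = (4.3 / 47) * 100
Step 3: Shrinkage% = 0.091489 * 100 = 9.1489% ≈ 9.1%

9.1%


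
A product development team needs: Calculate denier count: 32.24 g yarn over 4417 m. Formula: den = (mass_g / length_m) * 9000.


Formula: den = (mass_g / length_m) * 9000
Substituting: den = (32.24 / 4417) * 9000
Intermediate: 32.24 / 4417 = 0.00729907 g/m
den = 0.00729907 * 9000 = 65.7 denier

65.7 denier


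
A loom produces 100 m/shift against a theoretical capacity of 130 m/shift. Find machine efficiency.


Formula: Efficiency% = (Actual output / Theoretical output) * 100
Efficiency% = (100 / 130) * 100
Efficiency% = 0.769231 * 100 = 76.9231% ≈ 76.9%

76.9%


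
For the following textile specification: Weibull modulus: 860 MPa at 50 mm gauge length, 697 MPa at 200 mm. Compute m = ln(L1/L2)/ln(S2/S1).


Formula: m = ln(L1/L2) / ln(S2/S1)
Step 1: ln(L1/L2) = ln(50/200) = -1.38629
Step 2: S2/S1 = 697/860 = 0.81047
Step 3: ln(S2/S1) = ln(0.81047) = -0.21014
Step 4: m = -1.38629 / -0.21014 = 6.60

6.60 (Weibull m)


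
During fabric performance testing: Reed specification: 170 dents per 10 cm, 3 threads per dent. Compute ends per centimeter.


Formula: EPC = (dents per 10 cm * ends per dent) / 10
Step 1: Total ends per 10 cm = 170 * 3 = 510
Step 2: EPC = 510 / 10 = 51.0 ends/cm

51.0 ends/cm


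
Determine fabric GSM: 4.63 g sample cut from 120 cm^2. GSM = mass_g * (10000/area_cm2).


Formula: GSM = mass_g / area_m2
Step 1: Convert area: 120 cm^2 = 120 / 10000 = 0.012 m^2
Step 2: GSM = 4.63 g / 0.012 m^2 = 385.8 g/m^2

385.8 g/m^2


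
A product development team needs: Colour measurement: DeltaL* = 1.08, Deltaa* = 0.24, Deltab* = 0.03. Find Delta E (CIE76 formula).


Formula: Delta E = sqrt(dL*^2 + da*^2 + db*^2)
Step 1: dL*^2 = 1.08^2 = 1.1664
Step 2: da*^2 = 0.24^2 = 0.0576
Step 3: db*^2 = 0.03^2 = 0.0009
Step 4: Sum = 1.1664 + 0.0576 + 0.0009 = 1.2249
Step 5: Delta E = sqrt(1.2249) = 1.11

1.11 Delta E


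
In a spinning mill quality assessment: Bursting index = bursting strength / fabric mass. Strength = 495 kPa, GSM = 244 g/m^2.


Formula: Bursting Index = Bursting Strength / Fabric GSM
BI = 495 kPa / 244 g/m^2
BI = 2.029 kPa/(g/m^2)

2.029 kPa/(g/m^2)


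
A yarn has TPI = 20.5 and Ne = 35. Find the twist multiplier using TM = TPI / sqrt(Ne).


Formula: TM = TPI / sqrt(Ne)
Step 1: sqrt(Ne) = sqrt(35) = 5.9161
Step 2: TM = 20.5 / 5.9161 = 3.47

3.47 TM


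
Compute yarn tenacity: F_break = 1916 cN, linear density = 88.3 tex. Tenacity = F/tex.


Formula: Tenacity = Breaking force / Linear density
Tenacity = 1916 cN / 88.3 tex
Tenacity = 21.70 cN/tex

21.70 cN/tex


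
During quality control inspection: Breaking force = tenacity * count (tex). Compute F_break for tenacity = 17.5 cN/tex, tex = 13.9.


Formula: Breaking force = Tenacity * Linear density
F = 17.5 cN/tex * 13.9 tex
F = 243.25 cN

243.25 cN


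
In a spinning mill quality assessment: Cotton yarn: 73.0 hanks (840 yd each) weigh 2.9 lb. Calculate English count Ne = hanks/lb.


Formula: Ne = hanks / mass_lb
Substituting: Ne = 73.0 / 2.9
Ne = 25.2

25.2 Ne


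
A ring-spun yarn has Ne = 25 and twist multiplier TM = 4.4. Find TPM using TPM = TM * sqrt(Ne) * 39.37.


Formula: TPM = TM * sqrt(Ne) * 39.37
Step 1: sqrt(Ne) = sqrt(25) = 5
Step 2: TM * sqrt(Ne) = 4.4 * 5 = 22
Step 3: TPM = 22 * 39.37 = 866 twists/m

866 twists/m


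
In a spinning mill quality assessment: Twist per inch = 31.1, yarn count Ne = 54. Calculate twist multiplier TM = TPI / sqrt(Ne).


Formula: TM = TPI / sqrt(Ne)
Step 1: sqrt(Ne) = sqrt(54) = 7.3485
Step 2: TM = 31.1 / 7.3485 = 4.23

4.23 TM


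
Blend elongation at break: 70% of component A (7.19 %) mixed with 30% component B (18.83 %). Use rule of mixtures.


Formula: Blend property = (fraction_A * property_A) + (fraction_B * property_B)
Step 1: Contribution A = 70/100 * 7.19 % = 5.033 %
Step 2: Contribution B = 30/100 * 18.83 % = 5.649 %
Step 3: Blend elongation at break = 5.033 + 5.649 = 10.682 %

10.682 %


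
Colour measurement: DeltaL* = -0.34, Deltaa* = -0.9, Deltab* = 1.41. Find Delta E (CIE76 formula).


Formula: Delta E = sqrt(dL*^2 + da*^2 + db*^2)
Step 1: dL*^2 = (-0.34)^2 = 0.1156
Step 2: da*^2 = (-0.9)^2 = 0.81
Step 3: db*^2 = 1.41^2 = 1.9881
Step 4: Sum = 0.1156 + 0.81 + 1.9881 = 2.9137
Step 5: Delta E = sqrt(2.9137) = 1.71

1.71 Delta E


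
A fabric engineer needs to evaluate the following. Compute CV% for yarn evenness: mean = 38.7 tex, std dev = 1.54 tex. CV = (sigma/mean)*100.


Formula: CV% = (standard deviation / mean) * 100
Step 1: Ratio = 1.54 / 38.7 = 0.039793
Step 2: CV% = 0.039793 * 100 = 3.9793% ≈ 4.0%

4.0%


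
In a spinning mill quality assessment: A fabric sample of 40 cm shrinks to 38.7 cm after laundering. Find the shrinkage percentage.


Formula: Shrinkage% = ((L_before - L_after) / L_before) * 100
Step 1: Shrinkage = 40 - 38.7 = 1.3 cm
Step 2: Shrinkage% = (1.3 / 40) * 100
Step 3: Shrinkage% = 0.0325 * 100 = 3.25% ≈ 3.3%

3.3%


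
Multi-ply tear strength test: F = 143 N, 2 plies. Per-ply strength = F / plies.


Formula: Per-ply strength = Total force / Number of plies
Per-ply = 143 N / 2
Per-ply = 71.5 N

71.5 N


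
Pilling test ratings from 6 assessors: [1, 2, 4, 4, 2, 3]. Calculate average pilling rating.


Formula: Mean = sum / count
Sum = 1 + 2 + 4 + 4 + 2 + 3 = 16
Mean = 16 / 6 = 2.7

2.7


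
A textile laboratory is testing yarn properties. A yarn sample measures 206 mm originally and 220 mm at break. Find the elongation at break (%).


Formula: Elongation (%) = ((L_break - L0) / L0) * 100
Step 1: Extension = 220 - 206 = 14 mm
Step 2: Elongation = (14 / 206) * 100
Step 3: Elongation = 0.067961 * 100 = 6.7961% ≈ 6.8%

6.8%


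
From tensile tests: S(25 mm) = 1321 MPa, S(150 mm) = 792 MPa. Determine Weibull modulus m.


Formula: m = ln(L1/L2) / ln(S2/S1)
Step 1: ln(L1/L2) = ln(25/150) = -1.79176
Step 2: S2/S1 = 792/1321 = 0.59955
Step 3: ln(S2/S1) = ln(0.59955) = -0.51158
Step 4: m = -1.79176 / -0.51158 = 3.50

3.50 (Weibull m)


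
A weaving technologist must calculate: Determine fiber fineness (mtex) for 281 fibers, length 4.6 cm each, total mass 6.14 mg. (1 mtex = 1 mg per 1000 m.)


Formula: fineness (mtex) = mass (mg) / total length (km) = (mass_mg / total_length_m) * 1000
Step 1: Convert fiber length: 4.6 cm = 0.046 m
Step 2: Total fiber length = 281 * 0.046 = 12.926 m
Step 3: Linear density = 6.14 mg / 12.926 m = 0.4750 mg/m
Step 4: fineness = 0.4750 * 1000 = 475.0 mtex

475.0 mtex


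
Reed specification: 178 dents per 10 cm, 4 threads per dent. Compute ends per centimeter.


Formula: EPC = (dents per 10 cm * ends per dent) / 10
Step 1: Total ends per 10 cm = 178 * 4 = 712
Step 2: EPC = 712 / 10 = 71.2 ends/cm

71.2 ends/cm


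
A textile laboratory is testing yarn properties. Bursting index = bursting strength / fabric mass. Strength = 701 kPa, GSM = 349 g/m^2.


Formula: Bursting Index = Bursting Strength / Fabric GSM
BI = 701 kPa / 349 g/m^2
BI = 2.009 kPa/(g/m^2)

2.009 kPa/(g/m^2)


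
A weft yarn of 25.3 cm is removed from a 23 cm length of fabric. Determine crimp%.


Formula: Crimp% = ((L_yarn - L_fabric) / L_fabric) * 100
Step 1: Extension = 25.3 - 23 = 2.3 cm
Step 2: Crimp% = (2.3 / 23) * 100
Step 3: Crimp% = 0.1 * 100 = 10.0%

10.0%


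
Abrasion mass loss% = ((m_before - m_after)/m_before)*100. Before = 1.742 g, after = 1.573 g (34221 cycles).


Formula: Mass loss% = ((m_before - m_after) / m_before) * 100
Step 1: Mass loss = 1.742 - 1.573 = 0.169 g
Step 2: Ratio = 0.169 / 1.742 = 0.0970149
Step 3: Mass loss% = 0.0970149 * 100 = 9.70149% ≈ 9.70%

9.70%


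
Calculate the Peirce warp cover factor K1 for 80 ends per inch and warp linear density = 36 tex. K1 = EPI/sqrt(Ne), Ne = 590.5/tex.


Formula: K1 = EPI / sqrt(Ne), with Ne = 590.5 / tex_warp
Step 1: Ne = 590.5 / 36 = 16.403
Step 2: sqrt(Ne) = sqrt(16.403) = 4.0501
Step 3: K1 = 80 / 4.0501 = 19.8

19.8


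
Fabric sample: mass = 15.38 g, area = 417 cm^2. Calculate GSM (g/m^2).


Formula: GSM = mass_g / area_m2
Step 1: Convert area: 417 cm^2 = 417 / 10000 = 0.0417 m^2
Step 2: GSM = 15.38 g / 0.0417 m^2 = 368.8 g/m^2

368.8 g/m^2


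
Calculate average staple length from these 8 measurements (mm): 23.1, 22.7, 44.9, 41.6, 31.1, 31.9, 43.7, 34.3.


Formula: Mean = sum of lengths / count
Sum = 23.1 + 22.7 + 44.9 + 41.6 + 31.1 + 31.9 + 43.7 + 34.3
Sum = 273.3 mm
Mean = 273.3 / 8 = 34.16 mm

34.16 mm


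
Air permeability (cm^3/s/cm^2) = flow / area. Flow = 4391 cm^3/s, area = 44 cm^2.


Formula: Air Permeability = Airflow / Test Area
AP = 4391 cm^3/s / 44 cm^2
AP = 99.8 cm^3/s/cm^2

99.8 cm^3/s/cm^2


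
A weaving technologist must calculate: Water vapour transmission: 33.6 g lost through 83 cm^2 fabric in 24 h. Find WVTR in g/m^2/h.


Formula: WVTR = mass_loss / (area * time)
Step 1: Convert area: 83 cm^2 = 0.0083 m^2
Step 2: WVTR = 33.6 g / (0.0083 m^2 * 24 h)
Step 3: WVTR = 33.6 / 0.1992 = 168.7 g/m^2/h

168.7 g/m^2/h


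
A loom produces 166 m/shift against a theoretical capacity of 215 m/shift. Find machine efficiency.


Formula: Efficiency% = (Actual output / Theoretical output) * 100
Efficiency% = (166 / 215) * 100
Efficiency% = 0.772093 * 100 = 77.2093% ≈ 77.2%

77.2%


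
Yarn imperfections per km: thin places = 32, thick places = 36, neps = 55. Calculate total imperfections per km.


Formula: Total = thin places + thick places + neps
Total = 32 + 36 + 55
Total = 123 imperfections/km

123 imperfections/km


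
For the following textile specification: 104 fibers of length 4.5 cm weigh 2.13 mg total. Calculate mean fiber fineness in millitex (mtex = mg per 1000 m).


Formula: fineness (mtex) = mass (mg) / total length (km) = (mass_mg / total_length_m) * 1000
Step 1: Convert fiber length: 4.5 cm = 0.045 m
Step 2: Total fiber length = 104 * 0.045 = 4.68 m
Step 3: Linear density = 2.13 mg / 4.68 m = 0.4551 mg/m
Step 4: fineness = 0.4551 * 1000 = 455.1 mtex

455.1 mtex


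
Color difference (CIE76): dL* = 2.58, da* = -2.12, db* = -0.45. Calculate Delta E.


Formula: Delta E = sqrt(dL*^2 + da*^2 + db*^2)
Step 1: dL*^2 = 2.58^2 = 6.6564
Step 2: da*^2 = (-2.12)^2 = 4.4944
Step 3: db*^2 = (-0.45)^2 = 0.2025
Step 4: Sum = 6.6564 + 4.4944 + 0.2025 = 11.3533
Step 5: Delta E = sqrt(11.3533) = 3.37

3.37 Delta E


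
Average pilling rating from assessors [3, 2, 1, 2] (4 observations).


Formula: Mean = sum / count
Sum = 3 + 2 + 1 + 2 = 8
Mean = 8 / 4 = 2.0

2.0


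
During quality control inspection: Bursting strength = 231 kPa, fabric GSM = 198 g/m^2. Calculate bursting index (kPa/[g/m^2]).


Formula: Bursting Index = Bursting Strength / Fabric GSM
BI = 231 kPa / 198 g/m^2
BI = 1.167 kPa/(g/m^2)

1.167 kPa/(g/m^2)


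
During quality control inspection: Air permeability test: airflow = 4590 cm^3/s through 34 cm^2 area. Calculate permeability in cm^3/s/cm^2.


Formula: Air Permeability = Airflow / Test Area
AP = 4590 cm^3/s / 34 cm^2
AP = 135.0 cm^3/s/cm^2

135.0 cm^3/s/cm^2


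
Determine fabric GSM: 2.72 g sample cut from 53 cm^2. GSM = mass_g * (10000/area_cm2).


Formula: GSM = mass_g / area_m2
Step 1: Convert area: 53 cm^2 = 53 / 10000 = 0.0053 m^2
Step 2: GSM = 2.72 g / 0.0053 m^2 = 513.2 g/m^2

513.2 g/m^2


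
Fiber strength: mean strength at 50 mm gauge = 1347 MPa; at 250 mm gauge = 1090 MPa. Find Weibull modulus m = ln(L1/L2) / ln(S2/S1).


Formula: m = ln(L1/L2) / ln(S2/S1)
Step 1: ln(L1/L2) = ln(50/250) = -1.60944
Step 2: S2/S1 = 1090/1347 = 0.80921
Step 3: ln(S2/S1) = ln(0.80921) = -0.21170
Step 4: m = -1.60944 / -0.21170 = 7.60

7.60 (Weibull m)


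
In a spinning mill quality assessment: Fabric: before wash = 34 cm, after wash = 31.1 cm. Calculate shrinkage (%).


Formula: Shrinkage% = ((L_before - L_after) / L_before) * 100
Step 1: Shrinkage = 34 - 31.1 = 2.9 cm
Step 2: Shrinkage% = (2.9 / 34) * 100
Step 3: Shrinkage% = 0.085294 * 100 = 8.5294% ≈ 8.5%

8.5%


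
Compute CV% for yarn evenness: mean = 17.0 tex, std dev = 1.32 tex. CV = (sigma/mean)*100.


Formula: CV% = (standard deviation / mean) * 100
Step 1: Ratio = 1.32 / 17.0 = 0.077647
Step 2: CV% = 0.077647 * 100 = 7.7647% ≈ 7.8%

7.8%


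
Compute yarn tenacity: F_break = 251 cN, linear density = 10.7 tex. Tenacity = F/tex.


Formula: Tenacity = Breaking force / Linear density
Tenacity = 251 cN / 10.7 tex
Tenacity = 23.46 cN/tex

23.46 cN/tex


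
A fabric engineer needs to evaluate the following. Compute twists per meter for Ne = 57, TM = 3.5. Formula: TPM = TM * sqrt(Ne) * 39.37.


Formula: TPM = TM * sqrt(Ne) * 39.37
Step 1: sqrt(Ne) = sqrt(57) = 7.5498
Step 2: TM * sqrt(Ne) = 3.5 * 7.5498 = 26.4243
Step 3: TPM = 26.4243 * 39.37 = 1040 twists/m

1040 twists/m


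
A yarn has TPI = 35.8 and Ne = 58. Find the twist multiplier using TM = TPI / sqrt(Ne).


Formula: TM = TPI / sqrt(Ne)
Step 1: sqrt(Ne) = sqrt(58) = 7.6158
Step 2: TM = 35.8 / 7.6158 = 4.70

4.70 TM


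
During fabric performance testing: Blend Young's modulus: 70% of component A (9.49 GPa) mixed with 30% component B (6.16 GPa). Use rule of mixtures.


Formula: Blend property = (fraction_A * property_A) + (fraction_B * property_B)
Step 1: Contribution A = 70/100 * 9.49 GPa = 6.643 GPa
Step 2: Contribution B = 30/100 * 6.16 GPa = 1.848 GPa
Step 3: Blend Young's modulus = 6.643 + 1.848 = 8.491 GPa

8.491 GPa


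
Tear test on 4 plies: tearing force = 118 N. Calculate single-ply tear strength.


Formula: Per-ply strength = Total force / Number of plies
Per-ply = 118 N / 4
Per-ply = 29.5 N

29.5 N


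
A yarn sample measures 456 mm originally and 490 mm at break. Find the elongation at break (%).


Formula: Elongation (%) = ((L_break - L0) / L0) * 100
Step 1: Extension = 490 - 456 = 34 mm
Step 2: Elongation = (34 / 456) * 100
Step 3: Elongation = 0.074561 * 100 = 7.4561% ≈ 7.5%

7.5%


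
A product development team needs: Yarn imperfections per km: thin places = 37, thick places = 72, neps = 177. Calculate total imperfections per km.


Formula: Total = thin places + thick places + neps
Total = 37 + 72 + 177
Total = 286 imperfections/km

286 imperfections/km


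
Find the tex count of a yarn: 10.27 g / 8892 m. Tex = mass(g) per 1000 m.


Formula: Tex = (mass_g / length_m) * 1000
Substituting: Tex = (10.27 / 8892) * 1000
Intermediate: 10.27 / 8892 = 0.00115497 g/m
Tex = 0.00115497 * 1000 = 1.15 tex

1.15 tex


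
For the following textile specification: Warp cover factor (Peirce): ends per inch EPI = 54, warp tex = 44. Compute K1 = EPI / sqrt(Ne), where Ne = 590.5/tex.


Formula: K1 = EPI / sqrt(Ne), with Ne = 590.5 / tex_warp
Step 1: Ne = 590.5 / 44 = 13.42
Step 2: sqrt(Ne) = sqrt(13.42) = 3.6633
Step 3: K1 = 54 / 3.6633 = 14.7

14.7


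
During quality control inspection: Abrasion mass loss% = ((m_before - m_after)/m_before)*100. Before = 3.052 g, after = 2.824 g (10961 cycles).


Formula: Mass loss% = ((m_before - m_after) / m_before) * 100
Step 1: Mass loss = 3.052 - 2.824 = 0.228 g
Step 2: Ratio = 0.228 / 3.052 = 0.0747051
Step 3: Mass loss% = 0.0747051 * 100 = 7.47051% ≈ 7.47%

7.47%


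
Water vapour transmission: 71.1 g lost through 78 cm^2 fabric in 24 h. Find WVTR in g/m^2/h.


Formula: WVTR = mass_loss / (area * time)
Step 1: Convert area: 78 cm^2 = 0.0078 m^2
Step 2: WVTR = 71.1 g / (0.0078 m^2 * 24 h)
Step 3: WVTR = 71.1 / 0.1872 = 379.8 g/m^2/h

379.8 g/m^2/h


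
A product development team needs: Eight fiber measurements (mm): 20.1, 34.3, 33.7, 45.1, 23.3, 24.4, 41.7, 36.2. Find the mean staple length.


Formula: Mean = sum of lengths / count
Sum = 20.1 + 34.3 + 33.7 + 45.1 + 23.3 + 24.4 + 41.7 + 36.2
Sum = 258.8 mm
Mean = 258.8 / 8 = 32.35 mm

32.35 mm


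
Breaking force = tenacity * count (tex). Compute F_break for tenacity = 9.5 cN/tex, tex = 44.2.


Formula: Breaking force = Tenacity * Linear density
F = 9.5 cN/tex * 44.2 tex
F = 419.90 cN

419.90 cN


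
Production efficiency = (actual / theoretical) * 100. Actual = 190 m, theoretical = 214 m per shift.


Formula: Efficiency% = (Actual output / Theoretical output) * 100
Efficiency% = (190 / 214) * 100
Efficiency% = 0.88785 * 100 = 88.785% ≈ 88.8%

88.8%


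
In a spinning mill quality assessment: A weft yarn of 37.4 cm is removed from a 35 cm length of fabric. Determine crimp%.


Formula: Crimp% = ((L_yarn - L_fabric) / L_fabric) * 100
Step 1: Extension = 37.4 - 35 = 2.4 cm
Step 2: Crimp% = (2.4 / 35) * 100
Step 3: Crimp% = 0.068571 * 100 = 6.8571% ≈ 6.9%

6.9%


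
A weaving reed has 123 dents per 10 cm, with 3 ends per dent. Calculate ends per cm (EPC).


Formula: EPC = (dents per 10 cm * ends per dent) / 10
Step 1: Total ends per 10 cm = 123 * 3 = 369
Step 2: EPC = 369 / 10 = 36.9 ends/cm

36.9 ends/cm


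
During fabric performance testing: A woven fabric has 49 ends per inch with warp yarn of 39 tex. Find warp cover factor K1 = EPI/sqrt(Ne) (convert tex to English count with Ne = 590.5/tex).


Formula: K1 = EPI / sqrt(Ne), with Ne = 590.5 / tex_warp
Step 1: Ne = 590.5 / 39 = 15.141
Step 2: sqrt(Ne) = sqrt(15.141) = 3.8911
Step 3: K1 = 49 / 3.8911 = 12.6

12.6


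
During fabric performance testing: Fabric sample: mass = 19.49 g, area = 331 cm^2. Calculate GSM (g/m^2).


Formula: GSM = mass_g / area_m2
Step 1: Convert area: 331 cm^2 = 331 / 10000 = 0.0331 m^2
Step 2: GSM = 19.49 g / 0.0331 m^2 = 588.8 g/m^2

588.8 g/m^2


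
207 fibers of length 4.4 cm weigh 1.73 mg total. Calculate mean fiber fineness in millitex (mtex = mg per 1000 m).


Formula: fineness (mtex) = mass (mg) / total length (km) = (mass_mg / total_length_m) * 1000
Step 1: Convert fiber length: 4.4 cm = 0.044 m
Step 2: Total fiber length = 207 * 0.044 = 9.108 m
Step 3: Linear density = 1.73 mg / 9.108 m = 0.1899 mg/m
Step 4: fineness = 0.1899 * 1000 = 189.9 mtex

189.9 mtex


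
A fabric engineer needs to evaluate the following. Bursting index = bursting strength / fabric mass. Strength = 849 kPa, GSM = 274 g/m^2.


Formula: Bursting Index = Bursting Strength / Fabric GSM
BI = 849 kPa / 274 g/m^2
BI = 3.099 kPa/(g/m^2)

3.099 kPa/(g/m^2)


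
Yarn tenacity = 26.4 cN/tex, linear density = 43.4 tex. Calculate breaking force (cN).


Formula: Breaking force = Tenacity * Linear density
F = 26.4 cN/tex * 43.4 tex
F = 1145.76 cN

1145.76 cN


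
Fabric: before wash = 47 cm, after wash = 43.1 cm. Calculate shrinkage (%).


Formula: Shrinkage% = ((L_before - L_after) / L_before) * 100
Step 1: Shrinkage = 47 - 43.1 = 3.9 cm
Step 2: Shrinkage% = (3.9 / 47) * 100
Step 3: Shrinkage% = 0.082979 * 100 = 8.2979% ≈ 8.3%

8.3%


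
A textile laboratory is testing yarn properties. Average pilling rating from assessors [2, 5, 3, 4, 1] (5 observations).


Formula: Mean = sum / count
Sum = 2 + 5 + 3 + 4 + 1 = 15
Mean = 15 / 5 = 3.0

3.0


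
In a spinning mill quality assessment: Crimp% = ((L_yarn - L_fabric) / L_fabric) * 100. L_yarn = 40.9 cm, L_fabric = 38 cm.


Formula: Crimp% = ((L_yarn - L_fabric) / L_fabric) * 100
Step 1: Extension = 40.9 - 38 = 2.9 cm
Step 2: Crimp% = (2.9 / 38) * 100
Step 3: Crimp% = 0.076316 * 100 = 7.6316% ≈ 7.6%

7.6%


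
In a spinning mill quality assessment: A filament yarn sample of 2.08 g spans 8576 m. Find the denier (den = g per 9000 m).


Formula: den = (mass_g / length_m) * 9000
Substituting: den = (2.08 / 8576) * 9000
Intermediate: 2.08 / 8576 = 0.00024254 g/m
den = 0.00024254 * 9000 = 2.2 denier

2.2 denier


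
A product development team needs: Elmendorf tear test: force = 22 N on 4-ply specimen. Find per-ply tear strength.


Formula: Per-ply strength = Total force / Number of plies
Per-ply = 22 N / 4
Per-ply = 5.5 N

5.5 N


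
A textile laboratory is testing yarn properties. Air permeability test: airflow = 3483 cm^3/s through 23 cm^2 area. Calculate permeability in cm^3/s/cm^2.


Formula: Air Permeability = Airflow / Test Area
AP = 3483 cm^3/s / 23 cm^2
AP = 151.4 cm^3/s/cm^2

151.4 cm^3/s/cm^2


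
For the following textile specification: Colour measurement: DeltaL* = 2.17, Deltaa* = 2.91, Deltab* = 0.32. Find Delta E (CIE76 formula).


Formula: Delta E = sqrt(dL*^2 + da*^2 + db*^2)
Step 1: dL*^2 = 2.17^2 = 4.7089
Step 2: da*^2 = 2.91^2 = 8.4681
Step 3: db*^2 = 0.32^2 = 0.1024
Step 4: Sum = 4.7089 + 8.4681 + 0.1024 = 13.2794
Step 5: Delta E = sqrt(13.2794) = 3.64

3.64 Delta E


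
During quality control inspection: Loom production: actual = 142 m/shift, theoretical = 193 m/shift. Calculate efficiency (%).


Formula: Efficiency% = (Actual output / Theoretical output) * 100
Efficiency% = (142 / 193) * 100
Efficiency% = 0.735751 * 100 = 73.5751% ≈ 73.6%

73.6%


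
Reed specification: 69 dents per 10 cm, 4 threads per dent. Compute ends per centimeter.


Formula: EPC = (dents per 10 cm * ends per dent) / 10
Step 1: Total ends per 10 cm = 69 * 4 = 276
Step 2: EPC = 276 / 10 = 27.6 ends/cm

27.6 ends/cm


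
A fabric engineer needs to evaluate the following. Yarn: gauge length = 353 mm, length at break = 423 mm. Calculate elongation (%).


Formula: Elongation (%) = ((L_break - L0) / L0) * 100
Step 1: Extension = 423 - 353 = 70 mm
Step 2: Elongation = (70 / 353) * 100
Step 3: Elongation = 0.1983 * 100 = 19.83% ≈ 19.8%

19.8%


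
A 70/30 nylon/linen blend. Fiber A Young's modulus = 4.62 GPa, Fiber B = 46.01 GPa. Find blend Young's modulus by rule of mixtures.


Formula: Blend property = (fraction_A * property_A) + (fraction_B * property_B)
Step 1: Contribution A = 70/100 * 4.62 GPa = 3.234 GPa
Step 2: Contribution B = 30/100 * 46.01 GPa = 13.803 GPa
Step 3: Blend Young's modulus = 3.234 + 13.803 = 17.037 GPa

17.037 GPa


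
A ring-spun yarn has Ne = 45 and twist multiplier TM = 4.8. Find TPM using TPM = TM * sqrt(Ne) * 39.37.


Formula: TPM = TM * sqrt(Ne) * 39.37
Step 1: sqrt(Ne) = sqrt(45) = 6.7082
Step 2: TM * sqrt(Ne) = 4.8 * 6.7082 = 32.1994
Step 3: TPM = 32.1994 * 39.37 = 1268 twists/m

1268 twists/m


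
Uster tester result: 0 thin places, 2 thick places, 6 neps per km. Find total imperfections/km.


Formula: Total = thin places + thick places + neps
Total = 0 + 2 + 6
Total = 8 imperfections/km

8 imperfections/km


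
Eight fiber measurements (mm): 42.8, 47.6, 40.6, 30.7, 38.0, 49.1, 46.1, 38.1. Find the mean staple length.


Formula: Mean = sum of lengths / count
Sum = 42.8 + 47.6 + 40.6 + 30.7 + 38.0 + 49.1 + 46.1 + 38.1
Sum = 333.0 mm
Mean = 333.0 / 8 = 41.63 mm

41.63 mm


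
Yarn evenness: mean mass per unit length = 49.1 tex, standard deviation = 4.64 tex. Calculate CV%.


Formula: CV% = (standard deviation / mean) * 100
Step 1: Ratio = 4.64 / 49.1 = 0.094501
Step 2: CV% = 0.094501 * 100 = 9.4501% ≈ 9.5%

9.5%


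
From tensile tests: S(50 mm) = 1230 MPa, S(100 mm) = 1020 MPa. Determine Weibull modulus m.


Formula: m = ln(L1/L2) / ln(S2/S1)
Step 1: ln(L1/L2) = ln(50/100) = -0.69315
Step 2: S2/S1 = 1020/1230 = 0.82927
Step 3: ln(S2/S1) = ln(0.82927) = -0.18721
Step 4: m = -0.69315 / -0.18721 = 3.70

3.70 (Weibull m)


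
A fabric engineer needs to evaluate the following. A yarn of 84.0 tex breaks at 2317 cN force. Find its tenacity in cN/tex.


Formula: Tenacity = Breaking force / Linear density
Tenacity = 2317 cN / 84.0 tex
Tenacity = 27.58 cN/tex

27.58 cN/tex


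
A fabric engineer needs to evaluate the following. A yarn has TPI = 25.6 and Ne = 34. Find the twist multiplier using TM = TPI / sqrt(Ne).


Formula: TM = TPI / sqrt(Ne)
Step 1: sqrt(Ne) = sqrt(34) = 5.831
Step 2: TM = 25.6 / 5.831 = 4.39

4.39 TM


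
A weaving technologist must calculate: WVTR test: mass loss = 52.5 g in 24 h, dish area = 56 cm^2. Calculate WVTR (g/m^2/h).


Formula: WVTR = mass_loss / (area * time)
Step 1: Convert area: 56 cm^2 = 0.0056 m^2
Step 2: WVTR = 52.5 g / (0.0056 m^2 * 24 h)
Step 3: WVTR = 52.5 / 0.1344 = 390.6 g/m^2/h

390.6 g/m^2/h


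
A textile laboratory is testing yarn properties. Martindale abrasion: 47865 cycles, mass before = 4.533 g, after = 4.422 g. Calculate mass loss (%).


Formula: Mass loss% = ((m_before - m_after) / m_before) * 100
Step 1: Mass loss = 4.533 - 4.422 = 0.111 g
Step 2: Ratio = 0.111 / 4.533 = 0.0244871
Step 3: Mass loss% = 0.0244871 * 100 = 2.44871% ≈ 2.45%

2.45%


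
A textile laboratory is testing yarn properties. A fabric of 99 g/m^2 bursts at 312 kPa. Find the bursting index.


Formula: Bursting Index = Bursting Strength / Fabric GSM
BI = 312 kPa / 99 g/m^2
BI = 3.152 kPa/(g/m^2)

3.152 kPa/(g/m^2)


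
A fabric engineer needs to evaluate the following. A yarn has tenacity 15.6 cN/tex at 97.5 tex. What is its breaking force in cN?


Formula: Breaking force = Tenacity * Linear density
F = 15.6 cN/tex * 97.5 tex
F = 1521.00 cN

1521.00 cN


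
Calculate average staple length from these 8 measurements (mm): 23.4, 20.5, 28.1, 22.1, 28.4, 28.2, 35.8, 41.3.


Formula: Mean = sum of lengths / count
Sum = 23.4 + 20.5 + 28.1 + 22.1 + 28.4 + 28.2 + 35.8 + 41.3
Sum = 227.8 mm
Mean = 227.8 / 8 = 28.48 mm

28.48 mm


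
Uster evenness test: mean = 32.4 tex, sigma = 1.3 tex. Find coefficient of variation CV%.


Formula: CV% = (standard deviation / mean) * 100
Step 1: Ratio = 1.3 / 32.4 = 0.040123
Step 2: CV% = 0.040123 * 100 = 4.0123% ≈ 4.0%

4.0%


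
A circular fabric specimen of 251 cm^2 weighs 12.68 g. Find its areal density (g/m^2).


Formula: GSM = mass_g / area_m2
Step 1: Convert area: 251 cm^2 = 251 / 10000 = 0.0251 m^2
Step 2: GSM = 12.68 g / 0.0251 m^2 = 505.2 g/m^2

505.2 g/m^2


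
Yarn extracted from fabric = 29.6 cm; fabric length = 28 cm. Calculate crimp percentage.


Formula: Crimp% = ((L_yarn - L_fabric) / L_fabric) * 100
Step 1: Extension = 29.6 - 28 = 1.6 cm
Step 2: Crimp% = (1.6 / 28) * 100
Step 3: Crimp% = 0.057143 * 100 = 5.7143% ≈ 5.7%

5.7%


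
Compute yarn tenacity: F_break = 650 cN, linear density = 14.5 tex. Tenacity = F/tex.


Formula: Tenacity = Breaking force / Linear density
Tenacity = 650 cN / 14.5 tex
Tenacity = 44.83 cN/tex

44.83 cN/tex


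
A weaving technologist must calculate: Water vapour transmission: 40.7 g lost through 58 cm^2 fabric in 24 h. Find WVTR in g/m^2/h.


Formula: WVTR = mass_loss / (area * time)
Step 1: Convert area: 58 cm^2 = 0.0058 m^2
Step 2: WVTR = 40.7 g / (0.0058 m^2 * 24 h)
Step 3: WVTR = 40.7 / 0.1392 = 292.4 g/m^2/h

292.4 g/m^2/h


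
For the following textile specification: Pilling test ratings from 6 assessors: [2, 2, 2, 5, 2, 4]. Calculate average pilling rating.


Formula: Mean = sum / count
Sum = 2 + 2 + 2 + 5 + 2 + 4 = 17
Mean = 17 / 6 = 2.8

2.8


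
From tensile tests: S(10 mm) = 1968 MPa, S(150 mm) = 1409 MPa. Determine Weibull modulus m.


Formula: m = ln(L1/L2) / ln(S2/S1)
Step 1: ln(L1/L2) = ln(10/150) = -2.70805
Step 2: S2/S1 = 1409/1968 = 0.71596
Step 3: ln(S2/S1) = ln(0.71596) = -0.33413
Step 4: m = -2.70805 / -0.33413 = 8.10

8.10 (Weibull m)


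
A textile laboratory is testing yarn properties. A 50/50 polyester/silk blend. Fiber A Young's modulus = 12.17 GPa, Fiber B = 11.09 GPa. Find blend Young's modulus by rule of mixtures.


Formula: Blend property = (fraction_A * property_A) + (fraction_B * property_B)
Step 1: Contribution A = 50/100 * 12.17 GPa = 6.085 GPa
Step 2: Contribution B = 50/100 * 11.09 GPa = 5.545 GPa
Step 3: Blend Young's modulus = 6.085 + 5.545 = 11.63 GPa

11.63 GPa


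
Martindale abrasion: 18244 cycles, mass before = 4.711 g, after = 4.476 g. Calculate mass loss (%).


Formula: Mass loss% = ((m_before - m_after) / m_before) * 100
Step 1: Mass loss = 4.711 - 4.476 = 0.235 g
Step 2: Ratio = 0.235 / 4.711 = 0.0498833
Step 3: Mass loss% = 0.0498833 * 100 = 4.98833% ≈ 4.99%

4.99%


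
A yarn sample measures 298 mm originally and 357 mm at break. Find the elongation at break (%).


Formula: Elongation (%) = ((L_break - L0) / L0) * 100
Step 1: Extension = 357 - 298 = 59 mm
Step 2: Elongation = (59 / 298) * 100
Step 3: Elongation = 0.197987 * 100 = 19.7987% ≈ 19.8%

19.8%


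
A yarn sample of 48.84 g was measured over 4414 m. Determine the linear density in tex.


Formula: Tex = (mass_g / length_m) * 1000
Substituting: Tex = (48.84 / 4414) * 1000
Intermediate: 48.84 / 4414 = 0.01106479 g/m
Tex = 0.01106479 * 1000 = 11.06 tex

11.06 tex


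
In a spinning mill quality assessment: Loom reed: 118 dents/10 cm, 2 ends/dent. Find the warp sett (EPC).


Formula: EPC = (dents per 10 cm * ends per dent) / 10
Step 1: Total ends per 10 cm = 118 * 2 = 236
Step 2: EPC = 236 / 10 = 23.6 ends/cm

23.6 ends/cm
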